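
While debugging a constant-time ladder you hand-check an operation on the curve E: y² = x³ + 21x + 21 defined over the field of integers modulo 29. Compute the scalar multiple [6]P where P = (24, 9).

(28, 12)

Double-and-add on 6 = (110)₂. Start with P = (24, 9) for the leading 1-bit.
double: tangent at (24, 9): λ = (3·24² + 21)/(2·9) ≡ 9/18. 18⁻¹ ≡ 21 (mod 29), so λ ≡ 9·21 ≡ 15.
  x = λ² - 24 - 24 = 225 - 48 ≡ 3; y = λ·(24 - 3) - 9 ≡ 16. → (3, 16)
add P: (3, 16) + (24, 9). λ = (9 - 16)/(24 - 3) ≡ 22/21 mod 29. 21⁻¹ ≡ 18 (mod 29) since 21·18 = 378 ≡ 1, so λ ≡ 19.
  x = λ² - 3 - 24 = 361 - 27 ≡ 15; y = λ·(3 - 15) - 16 ≡ 17. → (15, 17)
double: tangent at (15, 17): λ = (3·15² + 21)/(2·17) ≡ 0/5. 5⁻¹ ≡ 6 (mod 29), so λ ≡ 0·6 ≡ 0.
  x = λ² - 15 - 15 = 0 - 30 ≡ 28; y = λ·(15 - 28) - 17 ≡ 12. → (28, 12)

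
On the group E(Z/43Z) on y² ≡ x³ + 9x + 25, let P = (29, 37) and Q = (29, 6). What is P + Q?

The two points share x = 29 and their y-coordinates satisfy 37 + 6 ≡ 0 (mod 43), so they are inverses. Their sum is 𝒪.

O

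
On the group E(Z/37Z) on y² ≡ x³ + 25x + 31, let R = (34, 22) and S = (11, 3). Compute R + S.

(34, 22) + (11, 3). λ = (3 - 22)/(11 - 34) ≡ 18/14 mod 37. 14⁻¹ ≡ 8 (mod 37) since 14·8 = 112 ≡ 1, so λ ≡ 33.
  x = λ² - 34 - 11 = 1089 - 45 ≡ 8; y = λ·(34 - 8) - 22 ≡ 22. → (8, 22)

(8, 22)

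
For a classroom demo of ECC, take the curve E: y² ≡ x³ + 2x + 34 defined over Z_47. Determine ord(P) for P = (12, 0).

2

2P: (12, 0) + (12, 0): same x and y₁ ≡ -y₂, so the sum is O.
2P = O, so the order is 2.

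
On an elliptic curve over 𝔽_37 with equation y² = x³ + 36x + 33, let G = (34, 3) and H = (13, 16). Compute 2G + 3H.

(12, 11)

First 2G:
Repeated addition: build up to 2G.
2G: tangent at (34, 3): λ = (3·34² + 36)/(2·3) ≡ 26/6. 6⁻¹ ≡ 31 (mod 37), so λ ≡ 26·31 ≡ 29.
  x = λ² - 34 - 34 = 841 - 68 ≡ 33; y = λ·(34 - 33) - 3 ≡ 26. → (33, 26)
2G = (33, 26).
Next 3H:
Repeated addition: build up to 3H.
2H: tangent at (13, 16): λ = (3·13² + 36)/(2·16) ≡ 25/32. 32⁻¹ ≡ 22 (mod 37) since 32·22 = 704 ≡ 1, so λ ≡ 25·22 ≡ 32.
  x = λ² - 13 - 13 = 1024 - 26 ≡ 36; y = λ·(13 - 36) - 16 ≡ 25. → (36, 25)
3H: (36, 25) + (13, 16). λ = (16 - 25)/(13 - 36) ≡ 28/14 mod 37. 14⁻¹ ≡ 8 (mod 37), so λ ≡ 2.
  x = λ² - 36 - 13 = 4 - 49 ≡ 29; y = λ·(36 - 29) - 25 ≡ 26. → (29, 26)
3H = (29, 26).
Finally 2G + 3H:
(33, 26) + (29, 26). λ = (26 - 26)/(29 - 33) ≡ 0/33 mod 37. 33⁻¹ ≡ 9 (mod 37) since 33·9 = 297 ≡ 1, so λ ≡ 0.
  x = λ² - 33 - 29 = 0 - 62 ≡ 12; y = λ·(33 - 12) - 26 ≡ 11. → (12, 11)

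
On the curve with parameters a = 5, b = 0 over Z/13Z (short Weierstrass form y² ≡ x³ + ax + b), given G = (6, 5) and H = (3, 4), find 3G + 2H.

(0, 0)

First 3G:
Repeated addition: build up to 3G.
2G: tangent at (6, 5): λ = (3·6² + 5)/(2·5) ≡ 9/10. 10⁻¹ ≡ 4 (mod 13) since 10·4 = 40 ≡ 1, so λ ≡ 9·4 ≡ 10.
  x = λ² - 6 - 6 = 100 - 12 ≡ 10; y = λ·(6 - 10) - 5 ≡ 7. → (10, 7)
3G: (10, 7) + (6, 5). λ = (5 - 7)/(6 - 10) ≡ 11/9 mod 13. 9⁻¹ ≡ 3 (mod 13), so λ ≡ 7.
  x = λ² - 10 - 6 = 49 - 16 ≡ 7; y = λ·(10 - 7) - 7 ≡ 1. → (7, 1)
3G = (7, 1).
Next 2H:
Repeated addition: build up to 2H.
2H: tangent at (3, 4): λ = (3·3² + 5)/(2·4) ≡ 6/8. 8⁻¹ ≡ 5 (mod 13), so λ ≡ 6·5 ≡ 4.
  x = λ² - 3 - 3 = 16 - 6 ≡ 10; y = λ·(3 - 10) - 4 ≡ 7. → (10, 7)
2H = (10, 7).
Finally 3G + 2H:
(7, 1) + (10, 7). λ = (7 - 1)/(10 - 7) ≡ 6/3 mod 13. 3⁻¹ ≡ 9 (mod 13), so λ ≡ 2.
  x = λ² - 7 - 10 = 4 - 17 ≡ 0; y = λ·(7 - 0) - 1 ≡ 0. → (0, 0)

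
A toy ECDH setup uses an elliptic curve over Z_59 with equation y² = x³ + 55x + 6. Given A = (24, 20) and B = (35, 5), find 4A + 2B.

(34, 23)

First 4A:
Repeated addition: build up to 4A.
2A: tangent at (24, 20): λ = (3·24² + 55)/(2·20) ≡ 13/40. 40⁻¹ ≡ 31 (mod 59) since 40·31 = 1240 ≡ 1, so λ ≡ 13·31 ≡ 49.
  x = λ² - 24 - 24 = 2401 - 48 ≡ 52; y = λ·(24 - 52) - 20 ≡ 24. → (52, 24)
3A: (52, 24) + (24, 20). λ = (20 - 24)/(24 - 52) ≡ 55/31 mod 59. 31⁻¹ ≡ 40 (mod 59), so λ ≡ 17.
  x = λ² - 52 - 24 = 289 - 76 ≡ 36; y = λ·(52 - 36) - 24 ≡ 12. → (36, 12)
4A: (36, 12) + (24, 20). λ = (20 - 12)/(24 - 36) ≡ 8/47 mod 59. 47⁻¹ ≡ 54 (mod 59) since 47·54 = 2538 ≡ 1, so λ ≡ 19.
  x = λ² - 36 - 24 = 361 - 60 ≡ 6; y = λ·(36 - 6) - 12 ≡ 27. → (6, 27)
4A = (6, 27).
Next 2B:
Repeated addition: build up to 2B.
2B: tangent at (35, 5): λ = (3·35² + 55)/(2·5) ≡ 13/10. 10⁻¹ ≡ 6 (mod 59), so λ ≡ 13·6 ≡ 19.
  x = λ² - 35 - 35 = 361 - 70 ≡ 55; y = λ·(35 - 55) - 5 ≡ 28. → (55, 28)
2B = (55, 28).
Finally 4A + 2B:
(6, 27) + (55, 28). λ = (28 - 27)/(55 - 6) ≡ 1/49 mod 59. 49⁻¹ ≡ 53 (mod 59), so λ ≡ 53.
  x = λ² - 6 - 55 = 2809 - 61 ≡ 34; y = λ·(6 - 34) - 27 ≡ 23. → (34, 23)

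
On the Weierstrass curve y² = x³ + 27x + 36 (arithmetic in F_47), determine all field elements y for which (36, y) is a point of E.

x³ + 27x + 36 = 47664 ≡ 6 (mod 47).
Square roots of 6 mod 47: 10 and 37 (since 10² = 100 ≡ 6).

10, 37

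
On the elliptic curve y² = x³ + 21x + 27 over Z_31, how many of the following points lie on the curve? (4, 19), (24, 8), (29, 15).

(4, 19): 19² ≡ 20, rhs ≡ 20 → on.
(24, 8): 8² ≡ 2, rhs ≡ 2 → on.
(29, 15): 15² ≡ 8, rhs ≡ 8 → on.

3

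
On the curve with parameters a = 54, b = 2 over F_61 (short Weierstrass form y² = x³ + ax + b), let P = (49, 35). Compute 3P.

Repeated addition: build up to 3P.
2P: tangent at (49, 35): λ = (3·49² + 54)/(2·35) ≡ 59/9. 9⁻¹ ≡ 34 (mod 61), so λ ≡ 59·34 ≡ 54.
  x = λ² - 49 - 49 = 2916 - 98 ≡ 12; y = λ·(49 - 12) - 35 ≡ 11. → (12, 11)
3P: (12, 11) + (49, 35). λ = (35 - 11)/(49 - 12) ≡ 24/37 mod 61. 37⁻¹ ≡ 33 (mod 61) since 37·33 = 1221 ≡ 1, so λ ≡ 60.
  x = λ² - 12 - 49 = 3600 - 61 ≡ 1; y = λ·(12 - 1) - 11 ≡ 39. → (1, 39)

(1, 39)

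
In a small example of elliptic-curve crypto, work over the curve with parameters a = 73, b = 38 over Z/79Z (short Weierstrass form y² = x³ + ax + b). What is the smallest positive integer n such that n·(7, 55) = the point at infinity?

6

2P: tangent at (7, 55): λ = (3·7² + 73)/(2·55) ≡ 62/31. 31⁻¹ ≡ 51 (mod 79), so λ ≡ 62·51 ≡ 2.
  x = λ² - 7 - 7 = 4 - 14 ≡ 69; y = λ·(7 - 69) - 55 ≡ 58. → (69, 58)
3P: (69, 58) + (7, 55). λ = (55 - 58)/(7 - 69) ≡ 76/17 mod 79. 17⁻¹ ≡ 14 (mod 79) since 17·14 = 238 ≡ 1, so λ ≡ 37.
  x = λ² - 69 - 7 = 1369 - 76 ≡ 29; y = λ·(69 - 29) - 58 ≡ 0. → (29, 0)
4P: (29, 0) + (7, 55). λ = (55 - 0)/(7 - 29) ≡ 55/57 mod 79. 57⁻¹ ≡ 61 (mod 79) since 57·61 = 3477 ≡ 1, so λ ≡ 37.
  x = λ² - 29 - 7 = 1369 - 36 ≡ 69; y = λ·(29 - 69) - 0 ≡ 21. → (69, 21)
5P: (69, 21) + (7, 55). λ = (55 - 21)/(7 - 69) ≡ 34/17 mod 79. 17⁻¹ ≡ 14 (mod 79), so λ ≡ 2.
  x = λ² - 69 - 7 = 4 - 76 ≡ 7; y = λ·(69 - 7) - 21 ≡ 24. → (7, 24)
6P: (7, 24) + (7, 55): same x and y₁ ≡ -y₂, so the sum is the point at infinity.
6P = the point at infinity, so the order is 6.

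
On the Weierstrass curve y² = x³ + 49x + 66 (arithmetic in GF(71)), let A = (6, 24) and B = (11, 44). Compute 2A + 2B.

First 2A:
Repeated addition: build up to 2A.
2A: tangent at (6, 24): λ = (3·6² + 49)/(2·24) ≡ 15/48. 48⁻¹ ≡ 37 (mod 71) since 48·37 = 1776 ≡ 1, so λ ≡ 15·37 ≡ 58.
  x = λ² - 6 - 6 = 3364 - 12 ≡ 15; y = λ·(6 - 15) - 24 ≡ 22. → (15, 22)
2A = (15, 22).
Next 2B:
Repeated addition: build up to 2B.
2B: tangent at (11, 44): λ = (3·11² + 49)/(2·44) ≡ 57/17. 17⁻¹ ≡ 46 (mod 71), so λ ≡ 57·46 ≡ 66.
  x = λ² - 11 - 11 = 4356 - 22 ≡ 3; y = λ·(11 - 3) - 44 ≡ 58. → (3, 58)
2B = (3, 58).
Finally 2A + 2B:
(15, 22) + (3, 58). λ = (58 - 22)/(3 - 15) ≡ 36/59 mod 71. 59⁻¹ ≡ 65 (mod 71) since 59·65 = 3835 ≡ 1, so λ ≡ 68.
  x = λ² - 15 - 3 = 4624 - 18 ≡ 62; y = λ·(15 - 62) - 22 ≡ 48. → (62, 48)

(62, 48)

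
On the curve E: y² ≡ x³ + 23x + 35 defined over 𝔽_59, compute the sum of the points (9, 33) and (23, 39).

(32, 33)

(9, 33) + (23, 39). λ = (39 - 33)/(23 - 9) ≡ 6/14 mod 59. 14⁻¹ ≡ 38 (mod 59), so λ ≡ 51.
  x = λ² - 9 - 23 = 2601 - 32 ≡ 32; y = λ·(9 - 32) - 33 ≡ 33. → (32, 33)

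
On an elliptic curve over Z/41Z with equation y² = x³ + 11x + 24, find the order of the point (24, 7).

2P: tangent at (24, 7): λ = (3·24² + 11)/(2·7) ≡ 17/14. 14⁻¹ ≡ 3 (mod 41), so λ ≡ 17·3 ≡ 10.
  x = λ² - 24 - 24 = 100 - 48 ≡ 11; y = λ·(24 - 11) - 7 ≡ 0. → (11, 0)
3P: (11, 0) + (24, 7). λ = (7 - 0)/(24 - 11) ≡ 7/13 mod 41. 13⁻¹ ≡ 19 (mod 41), so λ ≡ 10.
  x = λ² - 11 - 24 = 100 - 35 ≡ 24; y = λ·(11 - 24) - 0 ≡ 34. → (24, 34)
4P: (24, 34) + (24, 7): same x and y₁ ≡ -y₂, so the sum is ∞.
4P = ∞, so the order is 4.

4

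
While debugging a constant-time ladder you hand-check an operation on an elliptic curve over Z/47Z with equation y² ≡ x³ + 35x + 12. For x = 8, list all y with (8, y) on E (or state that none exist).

x³ + 35x + 12 = 804 ≡ 5 (mod 47).
5 is a non-residue mod 47; no y exists.

none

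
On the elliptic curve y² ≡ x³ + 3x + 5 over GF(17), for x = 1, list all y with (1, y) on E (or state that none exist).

3, 14

x³ + 3x + 5 = 9 ≡ 9 (mod 17).
Square roots of 9 mod 17: 3 and 14 (since 3² = 9 ≡ 9).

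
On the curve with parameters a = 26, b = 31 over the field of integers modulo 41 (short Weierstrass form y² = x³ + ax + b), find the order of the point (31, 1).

7

2P: tangent at (31, 1): λ = (3·31² + 26)/(2·1) ≡ 39/2. 2⁻¹ ≡ 21 (mod 41), so λ ≡ 39·21 ≡ 40.
  x = λ² - 31 - 31 = 1600 - 62 ≡ 21; y = λ·(31 - 21) - 1 ≡ 30. → (21, 30)
3P: (21, 30) + (31, 1). λ = (1 - 30)/(31 - 21) ≡ 12/10 mod 41. 10⁻¹ ≡ 37 (mod 41), so λ ≡ 34.
  x = λ² - 21 - 31 = 1156 - 52 ≡ 38; y = λ·(21 - 38) - 30 ≡ 7. → (38, 7)
4P: (38, 7) + (31, 1). λ = (1 - 7)/(31 - 38) ≡ 35/34 mod 41. 34⁻¹ ≡ 35 (mod 41), so λ ≡ 36.
  x = λ² - 38 - 31 = 1296 - 69 ≡ 38; y = λ·(38 - 38) - 7 ≡ 34. → (38, 34)
5P: (38, 34) + (31, 1). λ = (1 - 34)/(31 - 38) ≡ 8/34 mod 41. 34⁻¹ ≡ 35 (mod 41) since 34·35 = 1190 ≡ 1, so λ ≡ 34.
  x = λ² - 38 - 31 = 1156 - 69 ≡ 21; y = λ·(38 - 21) - 34 ≡ 11. → (21, 11)
6P: (21, 11) + (31, 1). λ = (1 - 11)/(31 - 21) ≡ 31/10 mod 41. 10⁻¹ ≡ 37 (mod 41) since 10·37 = 370 ≡ 1, so λ ≡ 40.
  x = λ² - 21 - 31 = 1600 - 52 ≡ 31; y = λ·(21 - 31) - 11 ≡ 40. → (31, 40)
7P: (31, 40) + (31, 1): same x and y₁ ≡ -y₂, so the sum is O.
7P = O, so the order is 7.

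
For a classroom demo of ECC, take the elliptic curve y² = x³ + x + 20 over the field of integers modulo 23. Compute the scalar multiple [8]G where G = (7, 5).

Repeated addition: build up to 8G.
2G: tangent at (7, 5): λ = (3·7² + 1)/(2·5) ≡ 10/10. 10⁻¹ ≡ 7 (mod 23), so λ ≡ 10·7 ≡ 1.
  x = λ² - 7 - 7 = 1 - 14 ≡ 10; y = λ·(7 - 10) - 5 ≡ 15. → (10, 15)
3G: (10, 15) + (7, 5). λ = (5 - 15)/(7 - 10) ≡ 13/20 mod 23. 20⁻¹ ≡ 15 (mod 23) since 20·15 = 300 ≡ 1, so λ ≡ 11.
  x = λ² - 10 - 7 = 121 - 17 ≡ 12; y = λ·(10 - 12) - 15 ≡ 9. → (12, 9)
4G: (12, 9) + (7, 5). λ = (5 - 9)/(7 - 12) ≡ 19/18 mod 23. 18⁻¹ ≡ 9 (mod 23), so λ ≡ 10.
  x = λ² - 12 - 7 = 100 - 19 ≡ 12; y = λ·(12 - 12) - 9 ≡ 14. → (12, 14)
5G: (12, 14) + (7, 5). λ = (5 - 14)/(7 - 12) ≡ 14/18 mod 23. 18⁻¹ ≡ 9 (mod 23), so λ ≡ 11.
  x = λ² - 12 - 7 = 121 - 19 ≡ 10; y = λ·(12 - 10) - 14 ≡ 8. → (10, 8)
6G: (10, 8) + (7, 5). λ = (5 - 8)/(7 - 10) ≡ 20/20 mod 23. 20⁻¹ ≡ 15 (mod 23), so λ ≡ 1.
  x = λ² - 10 - 7 = 1 - 17 ≡ 7; y = λ·(10 - 7) - 8 ≡ 18. → (7, 18)
7G: (7, 18) + (7, 5): same x and y₁ ≡ -y₂, so the sum is 𝒪.
8G: 𝒪 + (7, 5) = (7, 5) (identity).

(7, 5)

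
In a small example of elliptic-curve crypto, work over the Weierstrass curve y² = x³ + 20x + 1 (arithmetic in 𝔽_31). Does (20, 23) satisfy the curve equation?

no

y² = 23² ≡ 2; x³ + 20x + 1 = 8401 ≡ 0 (mod 31). 2 ≠ 0.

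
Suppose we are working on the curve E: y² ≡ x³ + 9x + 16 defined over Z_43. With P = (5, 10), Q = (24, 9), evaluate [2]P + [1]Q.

(10, 17)

First 2P:
Repeated addition: build up to 2P.
2P: tangent at (5, 10): λ = (3·5² + 9)/(2·10) ≡ 41/20. 20⁻¹ ≡ 28 (mod 43) since 20·28 = 560 ≡ 1, so λ ≡ 41·28 ≡ 30.
  x = λ² - 5 - 5 = 900 - 10 ≡ 30; y = λ·(5 - 30) - 10 ≡ 14. → (30, 14)
2P = (30, 14).
Finally 2P + Q:
(30, 14) + (24, 9). λ = (9 - 14)/(24 - 30) ≡ 38/37 mod 43. 37⁻¹ ≡ 7 (mod 43) since 37·7 = 259 ≡ 1, so λ ≡ 8.
  x = λ² - 30 - 24 = 64 - 54 ≡ 10; y = λ·(30 - 10) - 14 ≡ 17. → (10, 17)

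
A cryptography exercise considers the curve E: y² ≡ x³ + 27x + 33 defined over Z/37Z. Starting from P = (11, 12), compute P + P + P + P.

Repeated addition: build up to 4P.
2P: tangent at (11, 12): λ = (3·11² + 27)/(2·12) ≡ 20/24. 24⁻¹ ≡ 17 (mod 37), so λ ≡ 20·17 ≡ 7.
  x = λ² - 11 - 11 = 49 - 22 ≡ 27; y = λ·(11 - 27) - 12 ≡ 24. → (27, 24)
3P: (27, 24) + (11, 12). λ = (12 - 24)/(11 - 27) ≡ 25/21 mod 37. 21⁻¹ ≡ 30 (mod 37) since 21·30 = 630 ≡ 1, so λ ≡ 10.
  x = λ² - 27 - 11 = 100 - 38 ≡ 25; y = λ·(27 - 25) - 24 ≡ 33. → (25, 33)
4P: (25, 33) + (11, 12). λ = (12 - 33)/(11 - 25) ≡ 16/23 mod 37. 23⁻¹ ≡ 29 (mod 37), so λ ≡ 20.
  x = λ² - 25 - 11 = 400 - 36 ≡ 31; y = λ·(25 - 31) - 33 ≡ 32. → (31, 32)

(31, 32)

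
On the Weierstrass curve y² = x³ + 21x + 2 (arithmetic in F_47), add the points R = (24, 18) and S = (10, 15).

(20, 3)

(24, 18) + (10, 15). λ = (15 - 18)/(10 - 24) ≡ 44/33 mod 47. 33⁻¹ ≡ 10 (mod 47) since 33·10 = 330 ≡ 1, so λ ≡ 17.
  x = λ² - 24 - 10 = 289 - 34 ≡ 20; y = λ·(24 - 20) - 18 ≡ 3. → (20, 3)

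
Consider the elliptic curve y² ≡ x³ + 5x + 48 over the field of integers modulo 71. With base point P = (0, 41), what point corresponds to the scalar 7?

Repeated addition: build up to 7P.
2P: tangent at (0, 41): λ = (3·0² + 5)/(2·41) ≡ 5/11. 11⁻¹ ≡ 13 (mod 71), so λ ≡ 5·13 ≡ 65.
  x = λ² - 0 - 0 = 4225 - 0 ≡ 36; y = λ·(0 - 36) - 41 ≡ 33. → (36, 33)
3P: (36, 33) + (0, 41). λ = (41 - 33)/(0 - 36) ≡ 8/35 mod 71. 35⁻¹ ≡ 69 (mod 71) since 35·69 = 2415 ≡ 1, so λ ≡ 55.
  x = λ² - 36 - 0 = 3025 - 36 ≡ 7; y = λ·(36 - 7) - 33 ≡ 0. → (7, 0)
4P: (7, 0) + (0, 41). λ = (41 - 0)/(0 - 7) ≡ 41/64 mod 71. 64⁻¹ ≡ 10 (mod 71), so λ ≡ 55.
  x = λ² - 7 - 0 = 3025 - 7 ≡ 36; y = λ·(7 - 36) - 0 ≡ 38. → (36, 38)
5P: (36, 38) + (0, 41). λ = (41 - 38)/(0 - 36) ≡ 3/35 mod 71. 35⁻¹ ≡ 69 (mod 71) since 35·69 = 2415 ≡ 1, so λ ≡ 65.
  x = λ² - 36 - 0 = 4225 - 36 ≡ 0; y = λ·(36 - 0) - 38 ≡ 30. → (0, 30)
6P: (0, 30) + (0, 41): same x and y₁ ≡ -y₂, so the sum is O.
7P: O + (0, 41) = (0, 41) (identity).

(0, 41)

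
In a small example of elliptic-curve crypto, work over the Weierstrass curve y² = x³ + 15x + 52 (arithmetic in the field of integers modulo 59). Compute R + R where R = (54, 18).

tangent at (54, 18): λ = (3·54² + 15)/(2·18) ≡ 31/36. 36⁻¹ ≡ 41 (mod 59), so λ ≡ 31·41 ≡ 32.
  x = λ² - 54 - 54 = 1024 - 108 ≡ 31; y = λ·(54 - 31) - 18 ≡ 10. → (31, 10)

(31, 10)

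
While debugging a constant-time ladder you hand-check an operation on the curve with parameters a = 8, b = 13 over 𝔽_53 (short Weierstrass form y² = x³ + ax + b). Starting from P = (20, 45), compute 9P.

Double-and-add on 9 = (1001)₂. Start with P = (20, 45) for the leading 1-bit.
double: tangent at (20, 45): λ = (3·20² + 8)/(2·45) ≡ 42/37. 37⁻¹ ≡ 43 (mod 53), so λ ≡ 42·43 ≡ 4.
  x = λ² - 20 - 20 = 16 - 40 ≡ 29; y = λ·(20 - 29) - 45 ≡ 25. → (29, 25)
double: tangent at (29, 25): λ = (3·29² + 8)/(2·25) ≡ 40/50. 50⁻¹ ≡ 35 (mod 53) since 50·35 = 1750 ≡ 1, so λ ≡ 40·35 ≡ 22.
  x = λ² - 29 - 29 = 484 - 58 ≡ 2; y = λ·(29 - 2) - 25 ≡ 39. → (2, 39)
double: tangent at (2, 39): λ = (3·2² + 8)/(2·39) ≡ 20/25. 25⁻¹ ≡ 17 (mod 53), so λ ≡ 20·17 ≡ 22.
  x = λ² - 2 - 2 = 484 - 4 ≡ 3; y = λ·(2 - 3) - 39 ≡ 45. → (3, 45)
add P: (3, 45) + (20, 45). λ = (45 - 45)/(20 - 3) ≡ 0/17 mod 53. 17⁻¹ ≡ 25 (mod 53) since 17·25 = 425 ≡ 1, so λ ≡ 0.
  x = λ² - 3 - 20 = 0 - 23 ≡ 30; y = λ·(3 - 30) - 45 ≡ 8. → (30, 8)

(30, 8)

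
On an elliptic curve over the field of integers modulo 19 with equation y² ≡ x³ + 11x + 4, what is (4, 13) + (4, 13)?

tangent at (4, 13): λ = (3·4² + 11)/(2·13) ≡ 2/7. 7⁻¹ ≡ 11 (mod 19) since 7·11 = 77 ≡ 1, so λ ≡ 2·11 ≡ 3.
  x = λ² - 4 - 4 = 9 - 8 ≡ 1; y = λ·(4 - 1) - 13 ≡ 15. → (1, 15)

(1, 15)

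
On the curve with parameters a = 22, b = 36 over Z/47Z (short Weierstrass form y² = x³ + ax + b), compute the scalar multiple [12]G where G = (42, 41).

Double-and-add on 12 = (1100)₂. Start with G = (42, 41) for the leading 1-bit.
double: tangent at (42, 41): λ = (3·42² + 22)/(2·41) ≡ 3/35. 35⁻¹ ≡ 43 (mod 47) since 35·43 = 1505 ≡ 1, so λ ≡ 3·43 ≡ 35.
  x = λ² - 42 - 42 = 1225 - 84 ≡ 13; y = λ·(42 - 13) - 41 ≡ 34. → (13, 34)
add G: (13, 34) + (42, 41). λ = (41 - 34)/(42 - 13) ≡ 7/29 mod 47. 29⁻¹ ≡ 13 (mod 47) since 29·13 = 377 ≡ 1, so λ ≡ 44.
  x = λ² - 13 - 42 = 1936 - 55 ≡ 1; y = λ·(13 - 1) - 34 ≡ 24. → (1, 24)
double: tangent at (1, 24): λ = (3·1² + 22)/(2·24) ≡ 25/1. 1⁻¹ ≡ 1 (mod 47) since 1·1 = 1 ≡ 1, so λ ≡ 25·1 ≡ 25.
  x = λ² - 1 - 1 = 625 - 2 ≡ 12; y = λ·(1 - 12) - 24 ≡ 30. → (12, 30)
double: tangent at (12, 30): λ = (3·12² + 22)/(2·30) ≡ 31/13. 13⁻¹ ≡ 29 (mod 47), so λ ≡ 31·29 ≡ 6.
  x = λ² - 12 - 12 = 36 - 24 ≡ 12; y = λ·(12 - 12) - 30 ≡ 17. → (12, 17)

(12, 17)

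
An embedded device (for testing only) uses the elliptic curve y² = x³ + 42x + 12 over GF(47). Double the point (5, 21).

tangent at (5, 21): λ = (3·5² + 42)/(2·21) ≡ 23/42. 42⁻¹ ≡ 28 (mod 47), so λ ≡ 23·28 ≡ 33.
  x = λ² - 5 - 5 = 1089 - 10 ≡ 45; y = λ·(5 - 45) - 21 ≡ 22. → (45, 22)

(45, 22)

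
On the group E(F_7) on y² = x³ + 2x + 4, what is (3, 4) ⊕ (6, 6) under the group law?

(0, 5)

(3, 4) + (6, 6). λ = (6 - 4)/(6 - 3) ≡ 2/3 mod 7. 3⁻¹ ≡ 5 (mod 7) since 3·5 = 15 ≡ 1, so λ ≡ 3.
  x = λ² - 3 - 6 = 9 - 9 ≡ 0; y = λ·(3 - 0) - 4 ≡ 5. → (0, 5)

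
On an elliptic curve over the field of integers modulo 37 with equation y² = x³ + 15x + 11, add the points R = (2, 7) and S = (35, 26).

(2, 7) + (35, 26). λ = (26 - 7)/(35 - 2) ≡ 19/33 mod 37. 33⁻¹ ≡ 9 (mod 37), so λ ≡ 23.
  x = λ² - 2 - 35 = 529 - 37 ≡ 11; y = λ·(2 - 11) - 7 ≡ 8. → (11, 8)

(11, 8)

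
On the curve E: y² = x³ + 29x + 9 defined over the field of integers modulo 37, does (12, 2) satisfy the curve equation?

y² = 2² ≡ 4; x³ + 29x + 9 = 2085 ≡ 13 (mod 37). 4 ≠ 13.

no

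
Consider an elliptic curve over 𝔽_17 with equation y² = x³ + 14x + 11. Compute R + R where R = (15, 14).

(2, 9)

tangent at (15, 14): λ = (3·15² + 14)/(2·14) ≡ 9/11. 11⁻¹ ≡ 14 (mod 17) since 11·14 = 154 ≡ 1, so λ ≡ 9·14 ≡ 7.
  x = λ² - 15 - 15 = 49 - 30 ≡ 2; y = λ·(15 - 2) - 14 ≡ 9. → (2, 9)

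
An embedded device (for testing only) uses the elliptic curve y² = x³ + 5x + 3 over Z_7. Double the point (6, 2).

tangent at (6, 2): λ = (3·6² + 5)/(2·2) ≡ 1/4. 4⁻¹ ≡ 2 (mod 7), so λ ≡ 1·2 ≡ 2.
  x = λ² - 6 - 6 = 4 - 12 ≡ 6; y = λ·(6 - 6) - 2 ≡ 5. → (6, 5)

(6, 5)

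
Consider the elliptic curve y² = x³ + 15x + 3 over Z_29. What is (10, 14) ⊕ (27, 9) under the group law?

(25, 16)

(10, 14) + (27, 9). λ = (9 - 14)/(27 - 10) ≡ 24/17 mod 29. 17⁻¹ ≡ 12 (mod 29) since 17·12 = 204 ≡ 1, so λ ≡ 27.
  x = λ² - 10 - 27 = 729 - 37 ≡ 25; y = λ·(10 - 25) - 14 ≡ 16. → (25, 16)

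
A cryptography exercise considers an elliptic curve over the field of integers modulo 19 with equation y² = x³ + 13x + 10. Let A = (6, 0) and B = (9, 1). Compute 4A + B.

First 4A:
Double-and-add on 4 = (100)₂. Start with A = (6, 0) for the leading 1-bit.
double: (6, 0) + (6, 0): same x and y₁ ≡ -y₂, so the sum is 𝒪.
double: 𝒪 + 𝒪 = 𝒪 (identity).
4A = 𝒪.
Finally 4A + B:
𝒪 + (9, 1) = (9, 1) (identity).

(9, 1)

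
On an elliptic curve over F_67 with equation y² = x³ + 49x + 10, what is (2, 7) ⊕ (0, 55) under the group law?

(38, 53)

(2, 7) + (0, 55). λ = (55 - 7)/(0 - 2) ≡ 48/65 mod 67. 65⁻¹ ≡ 33 (mod 67), so λ ≡ 43.
  x = λ² - 2 - 0 = 1849 - 2 ≡ 38; y = λ·(2 - 38) - 7 ≡ 53. → (38, 53)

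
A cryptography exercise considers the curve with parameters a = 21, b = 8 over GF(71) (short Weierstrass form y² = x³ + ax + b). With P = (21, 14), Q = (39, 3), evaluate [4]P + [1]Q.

(20, 11)

First 4P:
Repeated addition: build up to 4P.
2P: tangent at (21, 14): λ = (3·21² + 21)/(2·14) ≡ 66/28. 28⁻¹ ≡ 33 (mod 71) since 28·33 = 924 ≡ 1, so λ ≡ 66·33 ≡ 48.
  x = λ² - 21 - 21 = 2304 - 42 ≡ 61; y = λ·(21 - 61) - 14 ≡ 54. → (61, 54)
3P: (61, 54) + (21, 14). λ = (14 - 54)/(21 - 61) ≡ 31/31 mod 71. 31⁻¹ ≡ 55 (mod 71), so λ ≡ 1.
  x = λ² - 61 - 21 = 1 - 82 ≡ 61; y = λ·(61 - 61) - 54 ≡ 17. → (61, 17)
4P: (61, 17) + (21, 14). λ = (14 - 17)/(21 - 61) ≡ 68/31 mod 71. 31⁻¹ ≡ 55 (mod 71), so λ ≡ 48.
  x = λ² - 61 - 21 = 2304 - 82 ≡ 21; y = λ·(61 - 21) - 17 ≡ 57. → (21, 57)
4P = (21, 57).
Finally 4P + Q:
(21, 57) + (39, 3). λ = (3 - 57)/(39 - 21) ≡ 17/18 mod 71. 18⁻¹ ≡ 4 (mod 71) since 18·4 = 72 ≡ 1, so λ ≡ 68.
  x = λ² - 21 - 39 = 4624 - 60 ≡ 20; y = λ·(21 - 20) - 57 ≡ 11. → (20, 11)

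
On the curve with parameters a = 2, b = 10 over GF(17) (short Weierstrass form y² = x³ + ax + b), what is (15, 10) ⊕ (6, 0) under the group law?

(5, 3)

(15, 10) + (6, 0). λ = (0 - 10)/(6 - 15) ≡ 7/8 mod 17. 8⁻¹ ≡ 15 (mod 17) since 8·15 = 120 ≡ 1, so λ ≡ 3.
  x = λ² - 15 - 6 = 9 - 21 ≡ 5; y = λ·(15 - 5) - 10 ≡ 3. → (5, 3)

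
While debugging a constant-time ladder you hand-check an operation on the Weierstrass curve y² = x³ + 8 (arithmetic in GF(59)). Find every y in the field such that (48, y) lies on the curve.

none

x³ + 0x + 8 = 110600 ≡ 34 (mod 59).
34 is a non-residue mod 59; no y exists.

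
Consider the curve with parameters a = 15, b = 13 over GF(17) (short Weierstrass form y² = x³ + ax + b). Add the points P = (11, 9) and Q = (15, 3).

(11, 9) + (15, 3). λ = (3 - 9)/(15 - 11) ≡ 11/4 mod 17. 4⁻¹ ≡ 13 (mod 17) since 4·13 = 52 ≡ 1, so λ ≡ 7.
  x = λ² - 11 - 15 = 49 - 26 ≡ 6; y = λ·(11 - 6) - 9 ≡ 9. → (6, 9)

(6, 9)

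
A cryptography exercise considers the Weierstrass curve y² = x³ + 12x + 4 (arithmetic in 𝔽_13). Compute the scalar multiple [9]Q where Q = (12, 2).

O

Repeated addition: build up to 9Q.
2Q: tangent at (12, 2): λ = (3·12² + 12)/(2·2) ≡ 2/4. 4⁻¹ ≡ 10 (mod 13), so λ ≡ 2·10 ≡ 7.
  x = λ² - 12 - 12 = 49 - 24 ≡ 12; y = λ·(12 - 12) - 2 ≡ 11. → (12, 11)
3Q: (12, 11) + (12, 2): same x and y₁ ≡ -y₂, so the sum is ∞.
4Q: ∞ + (12, 2) = (12, 2) (identity).
5Q: tangent at (12, 2): λ = (3·12² + 12)/(2·2) ≡ 2/4. 4⁻¹ ≡ 10 (mod 13) since 4·10 = 40 ≡ 1, so λ ≡ 2·10 ≡ 7.
  x = λ² - 12 - 12 = 49 - 24 ≡ 12; y = λ·(12 - 12) - 2 ≡ 11. → (12, 11)
6Q: (12, 11) + (12, 2): same x and y₁ ≡ -y₂, so the sum is ∞.
7Q: ∞ + (12, 2) = (12, 2) (identity).
8Q: tangent at (12, 2): λ = (3·12² + 12)/(2·2) ≡ 2/4. 4⁻¹ ≡ 10 (mod 13) since 4·10 = 40 ≡ 1, so λ ≡ 2·10 ≡ 7.
  x = λ² - 12 - 12 = 49 - 24 ≡ 12; y = λ·(12 - 12) - 2 ≡ 11. → (12, 11)
9Q: (12, 11) + (12, 2): same x and y₁ ≡ -y₂, so the sum is ∞.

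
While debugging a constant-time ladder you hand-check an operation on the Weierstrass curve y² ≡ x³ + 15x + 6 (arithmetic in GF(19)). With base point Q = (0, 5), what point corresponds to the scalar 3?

Repeated addition: build up to 3Q.
2Q: tangent at (0, 5): λ = (3·0² + 15)/(2·5) ≡ 15/10. 10⁻¹ ≡ 2 (mod 19), so λ ≡ 15·2 ≡ 11.
  x = λ² - 0 - 0 = 121 - 0 ≡ 7; y = λ·(0 - 7) - 5 ≡ 13. → (7, 13)
3Q: (7, 13) + (0, 5). λ = (5 - 13)/(0 - 7) ≡ 11/12 mod 19. 12⁻¹ ≡ 8 (mod 19) since 12·8 = 96 ≡ 1, so λ ≡ 12.
  x = λ² - 7 - 0 = 144 - 7 ≡ 4; y = λ·(7 - 4) - 13 ≡ 4. → (4, 4)

(4, 4)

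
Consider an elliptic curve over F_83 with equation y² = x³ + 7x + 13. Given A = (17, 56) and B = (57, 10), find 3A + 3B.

First 3A:
Repeated addition: build up to 3A.
2A: tangent at (17, 56): λ = (3·17² + 7)/(2·56) ≡ 44/29. 29⁻¹ ≡ 63 (mod 83) since 29·63 = 1827 ≡ 1, so λ ≡ 44·63 ≡ 33.
  x = λ² - 17 - 17 = 1089 - 34 ≡ 59; y = λ·(17 - 59) - 56 ≡ 52. → (59, 52)
3A: (59, 52) + (17, 56). λ = (56 - 52)/(17 - 59) ≡ 4/41 mod 83. 41⁻¹ ≡ 81 (mod 83) since 41·81 = 3321 ≡ 1, so λ ≡ 75.
  x = λ² - 59 - 17 = 5625 - 76 ≡ 71; y = λ·(59 - 71) - 52 ≡ 44. → (71, 44)
3A = (71, 44).
Next 3B:
Repeated addition: build up to 3B.
2B: tangent at (57, 10): λ = (3·57² + 7)/(2·10) ≡ 43/20. 20⁻¹ ≡ 54 (mod 83), so λ ≡ 43·54 ≡ 81.
  x = λ² - 57 - 57 = 6561 - 114 ≡ 56; y = λ·(57 - 56) - 10 ≡ 71. → (56, 71)
3B: (56, 71) + (57, 10). λ = (10 - 71)/(57 - 56) ≡ 22/1 mod 83. 1⁻¹ ≡ 1 (mod 83), so λ ≡ 22.
  x = λ² - 56 - 57 = 484 - 113 ≡ 39; y = λ·(56 - 39) - 71 ≡ 54. → (39, 54)
3B = (39, 54).
Finally 3A + 3B:
(71, 44) + (39, 54). λ = (54 - 44)/(39 - 71) ≡ 10/51 mod 83. 51⁻¹ ≡ 70 (mod 83), so λ ≡ 36.
  x = λ² - 71 - 39 = 1296 - 110 ≡ 24; y = λ·(71 - 24) - 44 ≡ 71. → (24, 71)

(24, 71)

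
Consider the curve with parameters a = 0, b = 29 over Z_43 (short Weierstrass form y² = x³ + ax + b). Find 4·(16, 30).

(31, 8)

Write Q = (16, 30).
Repeated addition: build up to 4Q.
2Q: tangent at (16, 30): λ = (3·16² + 0)/(2·30) ≡ 37/17. 17⁻¹ ≡ 38 (mod 43), so λ ≡ 37·38 ≡ 30.
  x = λ² - 16 - 16 = 900 - 32 ≡ 8; y = λ·(16 - 8) - 30 ≡ 38. → (8, 38)
3Q: (8, 38) + (16, 30). λ = (30 - 38)/(16 - 8) ≡ 35/8 mod 43. 8⁻¹ ≡ 27 (mod 43), so λ ≡ 42.
  x = λ² - 8 - 16 = 1764 - 24 ≡ 20; y = λ·(8 - 20) - 38 ≡ 17. → (20, 17)
4Q: (20, 17) + (16, 30). λ = (30 - 17)/(16 - 20) ≡ 13/39 mod 43. 39⁻¹ ≡ 32 (mod 43), so λ ≡ 29.
  x = λ² - 20 - 16 = 841 - 36 ≡ 31; y = λ·(20 - 31) - 17 ≡ 8. → (31, 8)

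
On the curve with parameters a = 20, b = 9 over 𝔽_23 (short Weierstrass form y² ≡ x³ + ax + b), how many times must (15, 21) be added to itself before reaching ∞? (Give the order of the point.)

10

2P: tangent at (15, 21): λ = (3·15² + 20)/(2·21) ≡ 5/19. 19⁻¹ ≡ 17 (mod 23), so λ ≡ 5·17 ≡ 16.
  x = λ² - 15 - 15 = 256 - 30 ≡ 19; y = λ·(15 - 19) - 21 ≡ 7. → (19, 7)
3P: (19, 7) + (15, 21). λ = (21 - 7)/(15 - 19) ≡ 14/19 mod 23. 19⁻¹ ≡ 17 (mod 23), so λ ≡ 8.
  x = λ² - 19 - 15 = 64 - 34 ≡ 7; y = λ·(19 - 7) - 7 ≡ 20. → (7, 20)
4P: (7, 20) + (15, 21). λ = (21 - 20)/(15 - 7) ≡ 1/8 mod 23. 8⁻¹ ≡ 3 (mod 23) since 8·3 = 24 ≡ 1, so λ ≡ 3.
  x = λ² - 7 - 15 = 9 - 22 ≡ 10; y = λ·(7 - 10) - 20 ≡ 17. → (10, 17)
5P: (10, 17) + (15, 21). λ = (21 - 17)/(15 - 10) ≡ 4/5 mod 23. 5⁻¹ ≡ 14 (mod 23), so λ ≡ 10.
  x = λ² - 10 - 15 = 100 - 25 ≡ 6; y = λ·(10 - 6) - 17 ≡ 0. → (6, 0)
6P: (6, 0) + (15, 21). λ = (21 - 0)/(15 - 6) ≡ 21/9 mod 23. 9⁻¹ ≡ 18 (mod 23) since 9·18 = 162 ≡ 1, so λ ≡ 10.
  x = λ² - 6 - 15 = 100 - 21 ≡ 10; y = λ·(6 - 10) - 0 ≡ 6. → (10, 6)
7P: (10, 6) + (15, 21). λ = (21 - 6)/(15 - 10) ≡ 15/5 mod 23. 5⁻¹ ≡ 14 (mod 23), so λ ≡ 3.
  x = λ² - 10 - 15 = 9 - 25 ≡ 7; y = λ·(10 - 7) - 6 ≡ 3. → (7, 3)
8P: (7, 3) + (15, 21). λ = (21 - 3)/(15 - 7) ≡ 18/8 mod 23. 8⁻¹ ≡ 3 (mod 23), so λ ≡ 8.
  x = λ² - 7 - 15 = 64 - 22 ≡ 19; y = λ·(7 - 19) - 3 ≡ 16. → (19, 16)
9P: (19, 16) + (15, 21). λ = (21 - 16)/(15 - 19) ≡ 5/19 mod 23. 19⁻¹ ≡ 17 (mod 23), so λ ≡ 16.
  x = λ² - 19 - 15 = 256 - 34 ≡ 15; y = λ·(19 - 15) - 16 ≡ 2. → (15, 2)
10P: (15, 2) + (15, 21): same x and y₁ ≡ -y₂, so the sum is ∞.
10P = ∞, so the order is 10.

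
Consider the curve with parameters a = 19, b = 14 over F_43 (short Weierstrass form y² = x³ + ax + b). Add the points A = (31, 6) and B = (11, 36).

(31, 6) + (11, 36). λ = (36 - 6)/(11 - 31) ≡ 30/23 mod 43. 23⁻¹ ≡ 15 (mod 43) since 23·15 = 345 ≡ 1, so λ ≡ 20.
  x = λ² - 31 - 11 = 400 - 42 ≡ 14; y = λ·(31 - 14) - 6 ≡ 33. → (14, 33)

(14, 33)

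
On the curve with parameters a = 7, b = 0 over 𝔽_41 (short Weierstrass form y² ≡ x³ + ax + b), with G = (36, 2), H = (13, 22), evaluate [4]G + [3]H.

(13, 22)

First 4G:
Repeated addition: build up to 4G.
2G: tangent at (36, 2): λ = (3·36² + 7)/(2·2) ≡ 0/4. 4⁻¹ ≡ 31 (mod 41), so λ ≡ 0·31 ≡ 0.
  x = λ² - 36 - 36 = 0 - 72 ≡ 10; y = λ·(36 - 10) - 2 ≡ 39. → (10, 39)
3G: (10, 39) + (36, 2). λ = (2 - 39)/(36 - 10) ≡ 4/26 mod 41. 26⁻¹ ≡ 30 (mod 41) since 26·30 = 780 ≡ 1, so λ ≡ 38.
  x = λ² - 10 - 36 = 1444 - 46 ≡ 4; y = λ·(10 - 4) - 39 ≡ 25. → (4, 25)
4G: (4, 25) + (36, 2). λ = (2 - 25)/(36 - 4) ≡ 18/32 mod 41. 32⁻¹ ≡ 9 (mod 41), so λ ≡ 39.
  x = λ² - 4 - 36 = 1521 - 40 ≡ 5; y = λ·(4 - 5) - 25 ≡ 18. → (5, 18)
4G = (5, 18).
Next 3H:
Repeated addition: build up to 3H.
2H: tangent at (13, 22): λ = (3·13² + 7)/(2·22) ≡ 22/3. 3⁻¹ ≡ 14 (mod 41), so λ ≡ 22·14 ≡ 21.
  x = λ² - 13 - 13 = 441 - 26 ≡ 5; y = λ·(13 - 5) - 22 ≡ 23. → (5, 23)
3H: (5, 23) + (13, 22). λ = (22 - 23)/(13 - 5) ≡ 40/8 mod 41. 8⁻¹ ≡ 36 (mod 41), so λ ≡ 5.
  x = λ² - 5 - 13 = 25 - 18 ≡ 7; y = λ·(5 - 7) - 23 ≡ 8. → (7, 8)
3H = (7, 8).
Finally 4G + 3H:
(5, 18) + (7, 8). λ = (8 - 18)/(7 - 5) ≡ 31/2 mod 41. 2⁻¹ ≡ 21 (mod 41) since 2·21 = 42 ≡ 1, so λ ≡ 36.
  x = λ² - 5 - 7 = 1296 - 12 ≡ 13; y = λ·(5 - 13) - 18 ≡ 22. → (13, 22)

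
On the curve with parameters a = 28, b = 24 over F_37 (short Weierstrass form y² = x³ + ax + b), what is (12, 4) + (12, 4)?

tangent at (12, 4): λ = (3·12² + 28)/(2·4) ≡ 16/8. 8⁻¹ ≡ 14 (mod 37) since 8·14 = 112 ≡ 1, so λ ≡ 16·14 ≡ 2.
  x = λ² - 12 - 12 = 4 - 24 ≡ 17; y = λ·(12 - 17) - 4 ≡ 23. → (17, 23)

(17, 23)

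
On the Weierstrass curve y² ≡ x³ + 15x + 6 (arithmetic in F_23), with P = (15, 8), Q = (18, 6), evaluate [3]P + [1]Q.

O

First 3P:
Repeated addition: build up to 3P.
2P: tangent at (15, 8): λ = (3·15² + 15)/(2·8) ≡ 0/16. 16⁻¹ ≡ 13 (mod 23), so λ ≡ 0·13 ≡ 0.
  x = λ² - 15 - 15 = 0 - 30 ≡ 16; y = λ·(15 - 16) - 8 ≡ 15. → (16, 15)
3P: (16, 15) + (15, 8). λ = (8 - 15)/(15 - 16) ≡ 16/22 mod 23. 22⁻¹ ≡ 22 (mod 23), so λ ≡ 7.
  x = λ² - 16 - 15 = 49 - 31 ≡ 18; y = λ·(16 - 18) - 15 ≡ 17. → (18, 17)
3P = (18, 17).
Finally 3P + Q:
(18, 17) + (18, 6): same x and y₁ ≡ -y₂, so the sum is ∞.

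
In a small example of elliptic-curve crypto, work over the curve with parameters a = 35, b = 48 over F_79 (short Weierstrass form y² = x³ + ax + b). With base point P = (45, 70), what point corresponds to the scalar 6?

Repeated addition: build up to 6P.
2P: tangent at (45, 70): λ = (3·45² + 35)/(2·70) ≡ 27/61. 61⁻¹ ≡ 57 (mod 79) since 61·57 = 3477 ≡ 1, so λ ≡ 27·57 ≡ 38.
  x = λ² - 45 - 45 = 1444 - 90 ≡ 11; y = λ·(45 - 11) - 70 ≡ 37. → (11, 37)
3P: (11, 37) + (45, 70). λ = (70 - 37)/(45 - 11) ≡ 33/34 mod 79. 34⁻¹ ≡ 7 (mod 79), so λ ≡ 73.
  x = λ² - 11 - 45 = 5329 - 56 ≡ 59; y = λ·(11 - 59) - 37 ≡ 14. → (59, 14)
4P: (59, 14) + (45, 70). λ = (70 - 14)/(45 - 59) ≡ 56/65 mod 79. 65⁻¹ ≡ 62 (mod 79) since 65·62 = 4030 ≡ 1, so λ ≡ 75.
  x = λ² - 59 - 45 = 5625 - 104 ≡ 70; y = λ·(59 - 70) - 14 ≡ 30. → (70, 30)
5P: (70, 30) + (45, 70). λ = (70 - 30)/(45 - 70) ≡ 40/54 mod 79. 54⁻¹ ≡ 60 (mod 79), so λ ≡ 30.
  x = λ² - 70 - 45 = 900 - 115 ≡ 74; y = λ·(70 - 74) - 30 ≡ 8. → (74, 8)
6P: (74, 8) + (45, 70). λ = (70 - 8)/(45 - 74) ≡ 62/50 mod 79. 50⁻¹ ≡ 49 (mod 79) since 50·49 = 2450 ≡ 1, so λ ≡ 36.
  x = λ² - 74 - 45 = 1296 - 119 ≡ 71; y = λ·(74 - 71) - 8 ≡ 21. → (71, 21)

(71, 21)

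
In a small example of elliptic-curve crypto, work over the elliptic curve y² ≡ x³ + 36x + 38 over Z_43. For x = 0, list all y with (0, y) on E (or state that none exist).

x³ + 36x + 38 = 38 ≡ 38 (mod 43).
Square roots of 38 mod 43: 9 and 34 (since 9² = 81 ≡ 38).

9, 34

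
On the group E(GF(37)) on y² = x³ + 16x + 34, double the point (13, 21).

tangent at (13, 21): λ = (3·13² + 16)/(2·21) ≡ 5/5. 5⁻¹ ≡ 15 (mod 37) since 5·15 = 75 ≡ 1, so λ ≡ 5·15 ≡ 1.
  x = λ² - 13 - 13 = 1 - 26 ≡ 12; y = λ·(13 - 12) - 21 ≡ 17. → (12, 17)

(12, 17)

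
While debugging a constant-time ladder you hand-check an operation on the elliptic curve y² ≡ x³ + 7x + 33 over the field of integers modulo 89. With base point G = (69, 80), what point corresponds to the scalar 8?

(50, 58)

Double-and-add on 8 = (1000)₂. Start with G = (69, 80) for the leading 1-bit.
double: tangent at (69, 80): λ = (3·69² + 7)/(2·80) ≡ 50/71. 71⁻¹ ≡ 84 (mod 89) since 71·84 = 5964 ≡ 1, so λ ≡ 50·84 ≡ 17.
  x = λ² - 69 - 69 = 289 - 138 ≡ 62; y = λ·(69 - 62) - 80 ≡ 39. → (62, 39)
double: tangent at (62, 39): λ = (3·62² + 7)/(2·39) ≡ 58/78. 78⁻¹ ≡ 8 (mod 89) since 78·8 = 624 ≡ 1, so λ ≡ 58·8 ≡ 19.
  x = λ² - 62 - 62 = 361 - 124 ≡ 59; y = λ·(62 - 59) - 39 ≡ 18. → (59, 18)
double: tangent at (59, 18): λ = (3·59² + 7)/(2·18) ≡ 37/36. 36⁻¹ ≡ 47 (mod 89) since 36·47 = 1692 ≡ 1, so λ ≡ 37·47 ≡ 48.
  x = λ² - 59 - 59 = 2304 - 118 ≡ 50; y = λ·(59 - 50) - 18 ≡ 58. → (50, 58)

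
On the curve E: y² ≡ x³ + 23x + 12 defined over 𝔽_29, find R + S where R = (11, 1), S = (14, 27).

(5, 22)

(11, 1) + (14, 27). λ = (27 - 1)/(14 - 11) ≡ 26/3 mod 29. 3⁻¹ ≡ 10 (mod 29), so λ ≡ 28.
  x = λ² - 11 - 14 = 784 - 25 ≡ 5; y = λ·(11 - 5) - 1 ≡ 22. → (5, 22)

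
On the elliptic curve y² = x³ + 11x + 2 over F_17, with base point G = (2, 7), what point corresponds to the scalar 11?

Double-and-add on 11 = (1011)₂. Start with G = (2, 7) for the leading 1-bit.
double: tangent at (2, 7): λ = (3·2² + 11)/(2·7) ≡ 6/14. 14⁻¹ ≡ 11 (mod 17), so λ ≡ 6·11 ≡ 15.
  x = λ² - 2 - 2 = 225 - 4 ≡ 0; y = λ·(2 - 0) - 7 ≡ 6. → (0, 6)
double: tangent at (0, 6): λ = (3·0² + 11)/(2·6) ≡ 11/12. 12⁻¹ ≡ 10 (mod 17), so λ ≡ 11·10 ≡ 8.
  x = λ² - 0 - 0 = 64 - 0 ≡ 13; y = λ·(0 - 13) - 6 ≡ 9. → (13, 9)
add G: (13, 9) + (2, 7). λ = (7 - 9)/(2 - 13) ≡ 15/6 mod 17. 6⁻¹ ≡ 3 (mod 17), so λ ≡ 11.
  x = λ² - 13 - 2 = 121 - 15 ≡ 4; y = λ·(13 - 4) - 9 ≡ 5. → (4, 5)
double: tangent at (4, 5): λ = (3·4² + 11)/(2·5) ≡ 8/10. 10⁻¹ ≡ 12 (mod 17), so λ ≡ 8·12 ≡ 11.
  x = λ² - 4 - 4 = 121 - 8 ≡ 11; y = λ·(4 - 11) - 5 ≡ 3. → (11, 3)
add G: (11, 3) + (2, 7). λ = (7 - 3)/(2 - 11) ≡ 4/8 mod 17. 8⁻¹ ≡ 15 (mod 17), so λ ≡ 9.
  x = λ² - 11 - 2 = 81 - 13 ≡ 0; y = λ·(11 - 0) - 3 ≡ 11. → (0, 11)

(0, 11)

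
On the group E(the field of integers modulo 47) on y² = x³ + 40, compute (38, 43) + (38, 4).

The two points share x = 38 and their y-coordinates satisfy 43 + 4 ≡ 0 (mod 47), so they are inverses. Their sum is ∞.

O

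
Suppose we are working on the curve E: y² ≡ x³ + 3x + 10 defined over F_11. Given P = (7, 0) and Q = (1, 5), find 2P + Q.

(1, 5)

First 2P:
Repeated addition: build up to 2P.
2P: (7, 0) + (7, 0): same x and y₁ ≡ -y₂, so the sum is the point at infinity.
2P = the point at infinity.
Finally 2P + Q:
the point at infinity + (1, 5) = (1, 5) (identity).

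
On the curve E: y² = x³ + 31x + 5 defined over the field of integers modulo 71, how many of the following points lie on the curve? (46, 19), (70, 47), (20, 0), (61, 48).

(46, 19): 19² ≡ 6, rhs ≡ 6 → on.
(70, 47): 47² ≡ 8, rhs ≡ 44 → off.
(20, 0): 0² ≡ 0, rhs ≡ 34 → off.
(61, 48): 48² ≡ 32, rhs ≡ 44 → off.

1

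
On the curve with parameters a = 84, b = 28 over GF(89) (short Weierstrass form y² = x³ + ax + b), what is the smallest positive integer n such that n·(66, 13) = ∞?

8

2P: tangent at (66, 13): λ = (3·66² + 84)/(2·13) ≡ 69/26. 26⁻¹ ≡ 24 (mod 89) since 26·24 = 624 ≡ 1, so λ ≡ 69·24 ≡ 54.
  x = λ² - 66 - 66 = 2916 - 132 ≡ 25; y = λ·(66 - 25) - 13 ≡ 65. → (25, 65)
3P: (25, 65) + (66, 13). λ = (13 - 65)/(66 - 25) ≡ 37/41 mod 89. 41⁻¹ ≡ 76 (mod 89), so λ ≡ 53.
  x = λ² - 25 - 66 = 2809 - 91 ≡ 48; y = λ·(25 - 48) - 65 ≡ 51. → (48, 51)
4P: (48, 51) + (66, 13). λ = (13 - 51)/(66 - 48) ≡ 51/18 mod 89. 18⁻¹ ≡ 5 (mod 89), so λ ≡ 77.
  x = λ² - 48 - 66 = 5929 - 114 ≡ 30; y = λ·(48 - 30) - 51 ≡ 0. → (30, 0)
5P: (30, 0) + (66, 13). λ = (13 - 0)/(66 - 30) ≡ 13/36 mod 89. 36⁻¹ ≡ 47 (mod 89) since 36·47 = 1692 ≡ 1, so λ ≡ 77.
  x = λ² - 30 - 66 = 5929 - 96 ≡ 48; y = λ·(30 - 48) - 0 ≡ 38. → (48, 38)
6P: (48, 38) + (66, 13). λ = (13 - 38)/(66 - 48) ≡ 64/18 mod 89. 18⁻¹ ≡ 5 (mod 89), so λ ≡ 53.
  x = λ² - 48 - 66 = 2809 - 114 ≡ 25; y = λ·(48 - 25) - 38 ≡ 24. → (25, 24)
7P: (25, 24) + (66, 13). λ = (13 - 24)/(66 - 25) ≡ 78/41 mod 89. 41⁻¹ ≡ 76 (mod 89), so λ ≡ 54.
  x = λ² - 25 - 66 = 2916 - 91 ≡ 66; y = λ·(25 - 66) - 24 ≡ 76. → (66, 76)
8P: (66, 76) + (66, 13): same x and y₁ ≡ -y₂, so the sum is ∞.
8P = ∞, so the order is 8.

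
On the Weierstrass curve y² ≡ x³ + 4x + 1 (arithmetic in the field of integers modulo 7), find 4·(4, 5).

Write G = (4, 5).
Double-and-add on 4 = (100)₂. Start with G = (4, 5) for the leading 1-bit.
double: tangent at (4, 5): λ = (3·4² + 4)/(2·5) ≡ 3/3. 3⁻¹ ≡ 5 (mod 7), so λ ≡ 3·5 ≡ 1.
  x = λ² - 4 - 4 = 1 - 8 ≡ 0; y = λ·(4 - 0) - 5 ≡ 6. → (0, 6)
double: tangent at (0, 6): λ = (3·0² + 4)/(2·6) ≡ 4/5. 5⁻¹ ≡ 3 (mod 7) since 5·3 = 15 ≡ 1, so λ ≡ 4·3 ≡ 5.
  x = λ² - 0 - 0 = 25 - 0 ≡ 4; y = λ·(0 - 4) - 6 ≡ 2. → (4, 2)

(4, 2)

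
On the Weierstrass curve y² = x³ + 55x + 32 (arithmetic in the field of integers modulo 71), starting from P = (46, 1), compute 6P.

Double-and-add on 6 = (110)₂. Start with P = (46, 1) for the leading 1-bit.
double: tangent at (46, 1): λ = (3·46² + 55)/(2·1) ≡ 13/2. 2⁻¹ ≡ 36 (mod 71) since 2·36 = 72 ≡ 1, so λ ≡ 13·36 ≡ 42.
  x = λ² - 46 - 46 = 1764 - 92 ≡ 39; y = λ·(46 - 39) - 1 ≡ 9. → (39, 9)
add P: (39, 9) + (46, 1). λ = (1 - 9)/(46 - 39) ≡ 63/7 mod 71. 7⁻¹ ≡ 61 (mod 71), so λ ≡ 9.
  x = λ² - 39 - 46 = 81 - 85 ≡ 67; y = λ·(39 - 67) - 9 ≡ 23. → (67, 23)
double: tangent at (67, 23): λ = (3·67² + 55)/(2·23) ≡ 32/46. 46⁻¹ ≡ 17 (mod 71) since 46·17 = 782 ≡ 1, so λ ≡ 32·17 ≡ 47.
  x = λ² - 67 - 67 = 2209 - 134 ≡ 16; y = λ·(67 - 16) - 23 ≡ 31. → (16, 31)

(16, 31)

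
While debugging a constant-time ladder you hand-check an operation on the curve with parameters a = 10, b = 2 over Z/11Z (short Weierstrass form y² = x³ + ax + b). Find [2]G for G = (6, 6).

(8, 0)

tangent at (6, 6): λ = (3·6² + 10)/(2·6) ≡ 8/1. 1⁻¹ ≡ 1 (mod 11), so λ ≡ 8·1 ≡ 8.
  x = λ² - 6 - 6 = 64 - 12 ≡ 8; y = λ·(6 - 8) - 6 ≡ 0. → (8, 0)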